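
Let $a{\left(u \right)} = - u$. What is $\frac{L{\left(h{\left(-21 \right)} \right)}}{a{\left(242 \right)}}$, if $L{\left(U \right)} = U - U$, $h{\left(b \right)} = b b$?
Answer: $0$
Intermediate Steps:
$h{\left(b \right)} = b^{2}$
$L{\left(U \right)} = 0$
$\frac{L{\left(h{\left(-21 \right)} \right)}}{a{\left(242 \right)}} = \frac{0}{\left(-1\right) 242} = \frac{0}{-242} = 0 \left(- \frac{1}{242}\right) = 0$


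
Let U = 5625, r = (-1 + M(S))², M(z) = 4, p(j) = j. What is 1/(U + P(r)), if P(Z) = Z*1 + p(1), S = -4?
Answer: 1/5635 ≈ 0.00017746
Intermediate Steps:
r = 9 (r = (-1 + 4)² = 3² = 9)
P(Z) = 1 + Z (P(Z) = Z*1 + 1 = Z + 1 = 1 + Z)
1/(U + P(r)) = 1/(5625 + (1 + 9)) = 1/(5625 + 10) = 1/5635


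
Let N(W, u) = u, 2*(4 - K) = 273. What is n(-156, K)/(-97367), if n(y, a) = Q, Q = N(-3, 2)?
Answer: -2/97367 ≈ -2.0541e-5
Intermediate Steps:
K = -265/2 (K = 4 - 1/2*273 = 4 - 273/2 = -265/2 ≈ -132.50)
Q = 2
n(y, a) = 2
n(-156, K)/(-97367) = 2/(-97367) = 2*(-1/97367) = -2/97367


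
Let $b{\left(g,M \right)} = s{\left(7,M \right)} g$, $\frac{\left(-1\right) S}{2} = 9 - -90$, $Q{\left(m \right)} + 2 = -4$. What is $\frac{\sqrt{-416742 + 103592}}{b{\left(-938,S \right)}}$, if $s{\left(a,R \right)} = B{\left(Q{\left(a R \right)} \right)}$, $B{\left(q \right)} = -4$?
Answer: $\frac{5 i \sqrt{12526}}{3752} \approx 0.14915 i$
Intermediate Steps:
$Q{\left(m \right)} = -6$ ($Q{\left(m \right)} = -2 - 4 = -6$)
$s{\left(a,R \right)} = -4$
$S = -198$ ($S = - 2 \left(9 - -90\right) = - 2 \left(9 + 90\right) = \left(-2\right) 99 = -198$)
$b{\left(g,M \right)} = - 4 g$
$\frac{\sqrt{-416742 + 103592}}{b{\left(-938,S \right)}} = \frac{\sqrt{-416742 + 103592}}{\left(-4\right) \left(-938\right)} = \frac{\sqrt{-313150}}{3752} = 5 i \sqrt{12526} \cdot \frac{1}{3752} = \frac{5 i \sqrt{12526}}{3752}$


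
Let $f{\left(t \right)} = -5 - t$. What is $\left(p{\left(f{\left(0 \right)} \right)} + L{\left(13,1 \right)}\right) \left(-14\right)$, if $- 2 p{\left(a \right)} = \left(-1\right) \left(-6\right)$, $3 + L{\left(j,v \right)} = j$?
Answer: $-98$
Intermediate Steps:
$L{\left(j,v \right)} = -3 + j$
$p{\left(a \right)} = -3$ ($p{\left(a \right)} = - \frac{\left(-1\right) \left(-6\right)}{2} = \left(- \frac{1}{2}\right) 6 = -3$)
$\left(p{\left(f{\left(0 \right)} \right)} + L{\left(13,1 \right)}\right) \left(-14\right) = \left(-3 + \left(-3 + 13\right)\right) \left(-14\right) = \left(-3 + 10\right) \left(-14\right) = 7 \left(-14\right) = -98$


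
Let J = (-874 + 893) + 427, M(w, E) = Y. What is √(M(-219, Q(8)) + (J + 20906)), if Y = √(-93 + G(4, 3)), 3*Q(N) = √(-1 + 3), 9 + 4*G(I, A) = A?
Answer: √(85408 + 6*I*√42)/2 ≈ 146.12 + 0.033263*I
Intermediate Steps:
G(I, A) = -9/4 + A/4
Q(N) = √2/3 (Q(N) = √(-1 + 3)/3 = √2/3)
Y = 3*I*√42/2 (Y = √(-93 + (-9/4 + (¼)*3)) = √(-93 + (-9/4 + ¾)) = √(-93 - 3/2) = √(-189/2) = 3*I*√42/2 ≈ 9.7211*I)
M(w, E) = 3*I*√42/2
J = 446 (J = 19 + 427 = 446)
√(M(-219, Q(8)) + (J + 20906)) = √(3*I*√42/2 + (446 + 20906)) = √(3*I*√42/2 + 21352) = √(21352 + 3*I*√42/2)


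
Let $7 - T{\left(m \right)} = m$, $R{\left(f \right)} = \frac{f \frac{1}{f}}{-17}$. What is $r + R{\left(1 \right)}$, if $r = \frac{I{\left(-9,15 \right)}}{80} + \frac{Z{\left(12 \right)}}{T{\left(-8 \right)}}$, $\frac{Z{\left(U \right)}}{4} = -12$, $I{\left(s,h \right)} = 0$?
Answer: $- \frac{277}{85} \approx -3.2588$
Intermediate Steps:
$R{\left(f \right)} = - \frac{1}{17}$ ($R{\left(f \right)} = 1 \left(- \frac{1}{17}\right) = - \frac{1}{17}$)
$T{\left(m \right)} = 7 - m$
$Z{\left(U \right)} = -48$ ($Z{\left(U \right)} = 4 \left(-12\right) = -48$)
$r = - \frac{16}{5}$ ($r = \frac{0}{80} - \frac{48}{7 - -8} = 0 \cdot \frac{1}{80} - \frac{48}{7 + 8} = 0 - \frac{48}{15} = 0 - \frac{16}{5} = - \frac{16}{5} \approx -3.2$)
$r + R{\left(1 \right)} = - \frac{16}{5} - \frac{1}{17} = - \frac{277}{85}$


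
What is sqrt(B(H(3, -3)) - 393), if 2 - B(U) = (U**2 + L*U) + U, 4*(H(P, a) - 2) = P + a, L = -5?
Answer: 3*I*sqrt(43) ≈ 19.672*I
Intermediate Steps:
H(P, a) = 2 + P/4 + a/4 (H(P, a) = 2 + (P + a)/4 = 2 + (P/4 + a/4) = 2 + P/4 + a/4)
B(U) = 2 - U**2 + 4*U (B(U) = 2 - ((U**2 - 5*U) + U) = 2 - (U**2 - 4*U) = 2 + (-U**2 + 4*U) = 2 - U**2 + 4*U)
sqrt(B(H(3, -3)) - 393) = sqrt((2 - (2 + (1/4)*3 + (1/4)*(-3))**2 + 4*(2 + (1/4)*3 + (1/4)*(-3))) - 393) = sqrt((2 - (2 + 3/4 - 3/4)**2 + 4*(2 + 3/4 - 3/4)) - 393) = sqrt((2 - 1*2**2 + 4*2) - 393) = sqrt((2 - 1*4 + 8) - 393) = sqrt((2 - 4 + 8) - 393) = sqrt(6 - 393) = sqrt(-387) = 3*I*sqrt(43)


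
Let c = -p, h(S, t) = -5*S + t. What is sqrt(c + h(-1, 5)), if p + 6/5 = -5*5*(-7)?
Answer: 3*I*sqrt(455)/5 ≈ 12.798*I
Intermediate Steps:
h(S, t) = t - 5*S
p = 869/5 (p = -6/5 - 5*5*(-7) = -6/5 - 25*(-7) = -6/5 + 175 = 869/5 ≈ 173.80)
c = -869/5 (c = -1*869/5 = -869/5 ≈ -173.80)
sqrt(c + h(-1, 5)) = sqrt(-869/5 + (5 - 5*(-1))) = sqrt(-869/5 + (5 + 5)) = sqrt(-869/5 + 10) = sqrt(-819/5) = 3*I*sqrt(455)/5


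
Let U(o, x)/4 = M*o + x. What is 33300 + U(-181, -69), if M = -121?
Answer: 120628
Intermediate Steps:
U(o, x) = -484*o + 4*x (U(o, x) = 4*(-121*o + x) = 4*(x - 121*o) = -484*o + 4*x)
33300 + U(-181, -69) = 33300 + (-484*(-181) + 4*(-69)) = 33300 + (87604 - 276) = 33300 + 87328 = 120628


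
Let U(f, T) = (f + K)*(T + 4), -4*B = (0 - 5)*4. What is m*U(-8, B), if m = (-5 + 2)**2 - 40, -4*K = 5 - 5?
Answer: 2232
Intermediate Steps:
K = 0 (K = -(5 - 5)/4 = -1/4*0 = 0)
B = 5 (B = -(0 - 5)*4/4 = -(-5)*4/4 = -1/4*(-20) = 5)
U(f, T) = f*(4 + T) (U(f, T) = (f + 0)*(T + 4) = f*(4 + T))
m = -31 (m = (-3)**2 - 40 = 9 - 40 = -31)
m*U(-8, B) = -(-248)*(4 + 5) = -(-248)*9 = -31*(-72) = 2232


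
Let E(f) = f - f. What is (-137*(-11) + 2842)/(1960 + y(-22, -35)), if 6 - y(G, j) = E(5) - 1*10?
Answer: 4349/1976 ≈ 2.2009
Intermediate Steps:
E(f) = 0
y(G, j) = 16 (y(G, j) = 6 - (0 - 1*10) = 6 - (0 - 10) = 6 - 1*(-10) = 6 + 10 = 16)
(-137*(-11) + 2842)/(1960 + y(-22, -35)) = (-137*(-11) + 2842)/(1960 + 16) = (1507 + 2842)/1976 = 4349*(1/1976) = 4349/1976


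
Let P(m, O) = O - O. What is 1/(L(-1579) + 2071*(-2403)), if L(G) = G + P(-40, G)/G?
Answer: -1/4978192 ≈ -2.0088e-7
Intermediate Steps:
P(m, O) = 0
L(G) = G (L(G) = G + 0/G = G + 0 = G)
1/(L(-1579) + 2071*(-2403)) = 1/(-1579 + 2071*(-2403)) = 1/(-1579 - 4976613) = 1/(-4978192) = -1/4978192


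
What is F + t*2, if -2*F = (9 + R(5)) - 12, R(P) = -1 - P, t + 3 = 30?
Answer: 117/2 ≈ 58.500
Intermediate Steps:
t = 27 (t = -3 + 30 = 27)
F = 9/2 (F = -((9 + (-1 - 1*5)) - 12)/2 = -((9 + (-1 - 5)) - 12)/2 = -((9 - 6) - 12)/2 = -(3 - 12)/2 = -1/2*(-9) = 9/2 ≈ 4.5000)
F + t*2 = 9/2 + 27*2 = 9/2 + 54 = 117/2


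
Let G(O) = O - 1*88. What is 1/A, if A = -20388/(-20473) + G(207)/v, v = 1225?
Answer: 3582775/3915941 ≈ 0.91492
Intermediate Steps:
G(O) = -88 + O (G(O) = O - 88 = -88 + O)
A = 3915941/3582775 (A = -20388/(-20473) + (-88 + 207)/1225 = -20388*(-1/20473) + 119*(1/1225) = 20388/20473 + 17/175 = 3915941/3582775 ≈ 1.0930)
1/A = 1/(3915941/3582775) = 3582775/3915941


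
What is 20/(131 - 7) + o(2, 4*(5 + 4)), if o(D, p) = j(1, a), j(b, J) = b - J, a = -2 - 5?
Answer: 253/31 ≈ 8.1613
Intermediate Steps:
a = -7
o(D, p) = 8 (o(D, p) = 1 - 1*(-7) = 1 + 7 = 8)
20/(131 - 7) + o(2, 4*(5 + 4)) = 20/(131 - 7) + 8 = 20/124 + 8 = 20*(1/124) + 8 = 5/31 + 8 = 253/31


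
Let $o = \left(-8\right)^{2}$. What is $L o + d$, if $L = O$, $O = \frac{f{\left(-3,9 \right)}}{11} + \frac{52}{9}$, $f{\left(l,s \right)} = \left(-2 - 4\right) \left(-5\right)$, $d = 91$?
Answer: $\frac{62897}{99} \approx 635.32$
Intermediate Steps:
$o = 64$
$f{\left(l,s \right)} = 30$ ($f{\left(l,s \right)} = \left(-6\right) \left(-5\right) = 30$)
$O = \frac{842}{99}$ ($O = \frac{30}{11} + \frac{52}{9} = \frac{842}{99} \approx 8.5051$)
$L = \frac{842}{99} \approx 8.5051$
$L o + d = \frac{842}{99} \cdot 64 + 91 = \frac{53888}{99} + 91 = \frac{62897}{99}$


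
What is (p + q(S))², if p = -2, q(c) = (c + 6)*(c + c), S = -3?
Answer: 400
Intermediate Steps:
q(c) = 2*c*(6 + c) (q(c) = (6 + c)*(2*c) = 2*c*(6 + c))
(p + q(S))² = (-2 + 2*(-3)*(6 - 3))² = (-2 + 2*(-3)*3)² = (-2 - 18)² = (-20)² = 400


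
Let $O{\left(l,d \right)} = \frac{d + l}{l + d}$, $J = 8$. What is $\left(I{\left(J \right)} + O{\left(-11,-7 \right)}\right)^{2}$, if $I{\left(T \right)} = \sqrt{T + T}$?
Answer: $25$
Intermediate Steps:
$I{\left(T \right)} = \sqrt{2} \sqrt{T}$ ($I{\left(T \right)} = \sqrt{2 T} = \sqrt{2} \sqrt{T}$)
$O{\left(l,d \right)} = 1$ ($O{\left(l,d \right)} = \frac{d + l}{d + l} = 1$)
$\left(I{\left(J \right)} + O{\left(-11,-7 \right)}\right)^{2} = \left(\sqrt{2} \sqrt{8} + 1\right)^{2} = \left(\sqrt{2} \cdot 2 \sqrt{2} + 1\right)^{2} = \left(4 + 1\right)^{2} = 5^{2} = 25$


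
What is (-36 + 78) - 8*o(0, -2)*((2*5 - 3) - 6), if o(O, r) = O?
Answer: 42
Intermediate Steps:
(-36 + 78) - 8*o(0, -2)*((2*5 - 3) - 6) = (-36 + 78) - 0*((2*5 - 3) - 6) = 42 - 0*((10 - 3) - 6) = 42 - 0*(7 - 6) = 42 - 0 = 42 - 8*0 = 42 + 0 = 42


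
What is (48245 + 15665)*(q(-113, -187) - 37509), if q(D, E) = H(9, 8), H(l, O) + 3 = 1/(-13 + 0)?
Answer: -31166158870/13 ≈ -2.3974e+9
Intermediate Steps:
H(l, O) = -40/13 (H(l, O) = -3 + 1/(-13 + 0) = -3 + 1/(-13) = -3 - 1/13 = -40/13)
q(D, E) = -40/13
(48245 + 15665)*(q(-113, -187) - 37509) = (48245 + 15665)*(-40/13 - 37509) = 63910*(-487657/13) = -31166158870/13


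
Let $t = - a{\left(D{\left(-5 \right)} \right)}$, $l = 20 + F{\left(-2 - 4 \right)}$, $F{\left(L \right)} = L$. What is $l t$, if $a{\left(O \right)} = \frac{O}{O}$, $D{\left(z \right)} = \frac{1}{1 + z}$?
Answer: $-14$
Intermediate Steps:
$l = 14$ ($l = 20 - 6 = 14$)
$a{\left(O \right)} = 1$
$t = -1$ ($t = \left(-1\right) 1 = -1$)
$l t = 14 \left(-1\right) = -14$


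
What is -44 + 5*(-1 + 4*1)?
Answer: -29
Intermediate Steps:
-44 + 5*(-1 + 4*1) = -44 + 5*(-1 + 4) = -44 + 5*3 = -44 + 15 = -29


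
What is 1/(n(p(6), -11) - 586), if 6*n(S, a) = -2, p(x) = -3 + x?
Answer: -3/1759 ≈ -0.0017055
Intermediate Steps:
n(S, a) = -⅓ (n(S, a) = (⅙)*(-2) = -⅓)
1/(n(p(6), -11) - 586) = 1/(-⅓ - 586) = 1/(-1759/3) = -3/1759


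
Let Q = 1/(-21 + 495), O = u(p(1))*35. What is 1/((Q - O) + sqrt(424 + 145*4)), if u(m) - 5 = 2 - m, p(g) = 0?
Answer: -55045146/13260369937 - 449352*sqrt(251)/13260369937 ≈ -0.0046880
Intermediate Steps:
u(m) = 7 - m (u(m) = 5 + (2 - m) = 7 - m)
O = 245 (O = (7 - 1*0)*35 = (7 + 0)*35 = 7*35 = 245)
Q = 1/474 ≈ 0.0021097
1/((Q - O) + sqrt(424 + 145*4)) = 1/((1/474 - 1*245) + sqrt(424 + 145*4)) = 1/((1/474 - 245) + sqrt(424 + 580)) = 1/(-116129/474 + sqrt(1004)) = 1/(-116129/474 + 2*sqrt(251))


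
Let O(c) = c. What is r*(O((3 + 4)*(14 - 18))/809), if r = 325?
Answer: -9100/809 ≈ -11.248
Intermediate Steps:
r*(O((3 + 4)*(14 - 18))/809) = 325*(((3 + 4)*(14 - 18))/809) = 325*((7*(-4))*(1/809)) = 325*(-28*1/809) = 325*(-28/809) = -9100/809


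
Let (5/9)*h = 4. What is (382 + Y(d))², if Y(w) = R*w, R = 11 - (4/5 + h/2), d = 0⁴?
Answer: 145924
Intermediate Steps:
h = 36/5 (h = (9/5)*4 = 36/5 ≈ 7.2000)
d = 0
R = 33/5 (R = 11 - (4/5 + (36/5)/2) = 11 - (4*(⅕) + (36/5)*(½)) = 11 - (⅘ + 18/5) = 11 - 1*22/5 = 11 - 22/5 = 33/5 ≈ 6.6000)
Y(w) = 33*w/5
(382 + Y(d))² = (382 + (33/5)*0)² = (382 + 0)² = 382² = 145924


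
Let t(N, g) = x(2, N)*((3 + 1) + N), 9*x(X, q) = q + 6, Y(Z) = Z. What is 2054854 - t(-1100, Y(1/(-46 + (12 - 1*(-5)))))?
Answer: 17294662/9 ≈ 1.9216e+6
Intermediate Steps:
x(X, q) = ⅔ + q/9 (x(X, q) = (q + 6)/9 = (6 + q)/9 = ⅔ + q/9)
t(N, g) = (4 + N)*(⅔ + N/9) (t(N, g) = (⅔ + N/9)*((3 + 1) + N) = (⅔ + N/9)*(4 + N) = (4 + N)*(⅔ + N/9))
2054854 - t(-1100, Y(1/(-46 + (12 - 1*(-5))))) = 2054854 - (4 - 1100)*(6 - 1100)/9 = 2054854 - (-1096)*(-1094)/9 = 2054854 - 1*1199024/9 = 2054854 - 1199024/9 = 17294662/9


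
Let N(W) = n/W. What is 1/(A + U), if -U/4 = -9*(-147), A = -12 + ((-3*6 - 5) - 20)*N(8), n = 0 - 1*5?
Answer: -8/42217 ≈ -0.00018950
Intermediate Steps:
n = -5 (n = 0 - 5 = -5)
N(W) = -5/W
A = 119/8 (A = -12 + ((-3*6 - 5) - 20)*(-5/8) = -12 + ((-18 - 5) - 20)*(-5*⅛) = -12 + (-23 - 20)*(-5/8) = -12 - 43*(-5/8) = -12 + 215/8 = 119/8 ≈ 14.875)
U = -5292 (U = -(-36)*(-147) = -4*1323 = -5292)
1/(A + U) = 1/(119/8 - 5292) = 1/(-42217/8) = -8/42217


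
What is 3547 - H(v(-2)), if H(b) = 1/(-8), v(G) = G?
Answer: 28377/8 ≈ 3547.1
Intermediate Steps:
H(b) = -⅛
3547 - H(v(-2)) = 3547 - 1*(-⅛) = 3547 + ⅛ = 28377/8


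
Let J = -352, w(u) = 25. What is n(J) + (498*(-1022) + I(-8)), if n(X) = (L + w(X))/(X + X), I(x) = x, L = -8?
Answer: -358310673/704 ≈ -5.0896e+5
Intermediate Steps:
n(X) = 17/(2*X) (n(X) = (-8 + 25)/(X + X) = 17/((2*X)) = 17*(1/(2*X)) = 17/(2*X))
n(J) + (498*(-1022) + I(-8)) = (17/2)/(-352) + (498*(-1022) - 8) = (17/2)*(-1/352) + (-508956 - 8) = -17/704 - 508964 = -358310673/704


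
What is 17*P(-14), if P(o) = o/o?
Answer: 17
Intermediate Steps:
P(o) = 1
17*P(-14) = 17*1 = 17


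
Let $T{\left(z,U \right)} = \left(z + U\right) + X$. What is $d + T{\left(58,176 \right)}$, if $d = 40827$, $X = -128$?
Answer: $40933$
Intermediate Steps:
$T{\left(z,U \right)} = -128 + U + z$ ($T{\left(z,U \right)} = \left(z + U\right) - 128 = \left(U + z\right) - 128 = -128 + U + z$)
$d + T{\left(58,176 \right)} = 40827 + \left(-128 + 176 + 58\right) = 40827 + 106 = 40933$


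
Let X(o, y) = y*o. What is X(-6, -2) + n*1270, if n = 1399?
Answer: 1776742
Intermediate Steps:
X(o, y) = o*y
X(-6, -2) + n*1270 = -6*(-2) + 1399*1270 = 12 + 1776730 = 1776742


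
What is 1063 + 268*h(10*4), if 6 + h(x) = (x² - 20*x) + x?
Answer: 224575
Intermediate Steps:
h(x) = -6 + x² - 19*x (h(x) = -6 + ((x² - 20*x) + x) = -6 + (x² - 19*x) = -6 + x² - 19*x)
1063 + 268*h(10*4) = 1063 + 268*(-6 + (10*4)² - 190*4) = 1063 + 268*(-6 + 40² - 19*40) = 1063 + 268*(-6 + 1600 - 760) = 1063 + 268*834 = 1063 + 223512 = 224575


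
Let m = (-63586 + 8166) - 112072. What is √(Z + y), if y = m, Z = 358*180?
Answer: 2*I*√25763 ≈ 321.02*I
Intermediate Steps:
m = -167492 (m = -55420 - 112072 = -167492)
Z = 64440
y = -167492
√(Z + y) = √(64440 - 167492) = √(-103052) = 2*I*√25763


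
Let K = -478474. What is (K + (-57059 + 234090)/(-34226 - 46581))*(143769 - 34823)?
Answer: -221700669297966/4253 ≈ -5.2128e+10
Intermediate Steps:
(K + (-57059 + 234090)/(-34226 - 46581))*(143769 - 34823) = (-478474 + (-57059 + 234090)/(-34226 - 46581))*(143769 - 34823) = (-478474 + 177031/(-80807))*108946 = (-478474 + 177031*(-1/80807))*108946 = (-478474 - 177031/80807)*108946 = -38664225549/80807*108946 = -221700669297966/4253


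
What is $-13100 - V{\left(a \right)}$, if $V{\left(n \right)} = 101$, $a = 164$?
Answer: $-13201$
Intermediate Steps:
$-13100 - V{\left(a \right)} = -13100 - 101 = -13201$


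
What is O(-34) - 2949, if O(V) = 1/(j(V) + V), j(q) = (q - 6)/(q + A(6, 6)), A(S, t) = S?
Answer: -672379/228 ≈ -2949.0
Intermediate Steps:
j(q) = (-6 + q)/(6 + q) (j(q) = (q - 6)/(q + 6) = (-6 + q)/(6 + q))
O(V) = 1/(V + (-6 + V)/(6 + V)) (O(V) = 1/((-6 + V)/(6 + V) + V) = 1/(V + (-6 + V)/(6 + V)))
O(-34) - 2949 = (6 - 34)/(-6 - 34 - 34*(6 - 34)) - 2949 = -28/(-6 - 34 - 34*(-28)) - 2949 = -28/(-6 - 34 + 952) - 2949 = -28/912 - 2949 = (1/912)*(-28) - 2949 = -7/228 - 2949 = -672379/228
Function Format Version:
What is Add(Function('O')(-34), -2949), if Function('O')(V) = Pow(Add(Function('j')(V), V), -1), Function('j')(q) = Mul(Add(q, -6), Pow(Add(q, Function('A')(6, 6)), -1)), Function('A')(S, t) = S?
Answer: Rational(-672379, 228) ≈ -2949.0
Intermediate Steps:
Function('j')(q) = Mul(Pow(Add(6, q), -1), Add(-6, q)) (Function('j')(q) = Mul(Add(q, -6), Pow(Add(q, 6), -1)) = Mul(Add(-6, q), Pow(Add(6, q), -1)) = Mul(Pow(Add(6, q), -1), Add(-6, q)))
Function('O')(V) = Pow(Add(V, Mul(Pow(Add(6, V), -1), Add(-6, V))), -1) (Function('O')(V) = Pow(Add(Mul(Pow(Add(6, V), -1), Add(-6, V)), V), -1) = Pow(Add(V, Mul(Pow(Add(6, V), -1), Add(-6, V))), -1))
Add(Function('O')(-34), -2949) = Add(Mul(Pow(Add(-6, -34, Mul(-34, Add(6, -34))), -1), Add(6, -34)), -2949) = Add(Mul(Pow(Add(-6, -34, Mul(-34, -28)), -1), -28), -2949) = Add(Mul(Pow(Add(-6, -34, 952), -1), -28), -2949) = Add(Mul(Pow(912, -1), -28), -2949) = Add(Mul(Rational(1, 912), -28), -2949) = Add(Rational(-7, 228), -2949) = Rational(-672379, 228)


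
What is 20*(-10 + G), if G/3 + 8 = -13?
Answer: -1460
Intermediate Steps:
G = -63 (G = -24 + 3*(-13) = -24 - 39 = -63)
20*(-10 + G) = 20*(-10 - 63) = 20*(-73) = -1460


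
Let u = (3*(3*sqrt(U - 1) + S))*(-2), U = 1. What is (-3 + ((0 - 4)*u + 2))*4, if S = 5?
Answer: 476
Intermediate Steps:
u = -30 (u = (3*(3*sqrt(1 - 1) + 5))*(-2) = (3*(3*sqrt(0) + 5))*(-2) = (3*(3*0 + 5))*(-2) = (3*(0 + 5))*(-2) = (3*5)*(-2) = 15*(-2) = -30)
(-3 + ((0 - 4)*u + 2))*4 = (-3 + ((0 - 4)*(-30) + 2))*4 = (-3 + (-4*(-30) + 2))*4 = (-3 + (120 + 2))*4 = (-3 + 122)*4 = 119*4 = 476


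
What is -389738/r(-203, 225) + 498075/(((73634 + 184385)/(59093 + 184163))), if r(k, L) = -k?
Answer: 24494865827578/52377857 ≈ 4.6766e+5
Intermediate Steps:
-389738/r(-203, 225) + 498075/(((73634 + 184385)/(59093 + 184163))) = -389738/((-1*(-203))) + 498075/(((73634 + 184385)/(59093 + 184163))) = -389738/203 + 498075/((258019/243256)) = -389738*1/203 + 498075/((258019*(1/243256))) = -389738/203 + 498075/(258019/243256) = -389738/203 + 498075*(243256/258019) = -389738/203 + 121159732200/258019 = 24494865827578/52377857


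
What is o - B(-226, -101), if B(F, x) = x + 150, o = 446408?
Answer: 446359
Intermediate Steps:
B(F, x) = 150 + x
o - B(-226, -101) = 446408 - (150 - 101) = 446408 - 1*49 = 446408 - 49 = 446359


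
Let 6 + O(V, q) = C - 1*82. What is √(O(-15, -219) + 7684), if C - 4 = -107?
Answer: √7493 ≈ 86.562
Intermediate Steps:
C = -103 (C = 4 - 107 = -103)
O(V, q) = -191 (O(V, q) = -6 + (-103 - 1*82) = -6 + (-103 - 82) = -6 - 185 = -191)
√(O(-15, -219) + 7684) = √(-191 + 7684) = √7493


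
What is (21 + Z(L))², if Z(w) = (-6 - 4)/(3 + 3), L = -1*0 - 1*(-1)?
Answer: 3364/9 ≈ 373.78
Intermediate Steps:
L = 1 (L = 0 + 1 = 1)
Z(w) = -5/3 (Z(w) = -10/6 = -10*⅙ = -5/3)
(21 + Z(L))² = (21 - 5/3)² = (58/3)² = 3364/9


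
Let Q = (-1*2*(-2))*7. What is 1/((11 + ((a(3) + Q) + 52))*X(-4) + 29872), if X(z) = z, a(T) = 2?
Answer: 1/29500 ≈ 3.3898e-5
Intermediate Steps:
Q = 28 (Q = -2*(-2)*7 = 4*7 = 28)
1/((11 + ((a(3) + Q) + 52))*X(-4) + 29872) = 1/((11 + ((2 + 28) + 52))*(-4) + 29872) = 1/((11 + (30 + 52))*(-4) + 29872) = 1/((11 + 82)*(-4) + 29872) = 1/(93*(-4) + 29872) = 1/(-372 + 29872) = 1/29500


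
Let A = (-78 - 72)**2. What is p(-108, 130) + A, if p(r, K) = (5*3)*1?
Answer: 22515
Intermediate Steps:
p(r, K) = 15 (p(r, K) = 15*1 = 15)
A = 22500 (A = (-150)**2 = 22500)
p(-108, 130) + A = 15 + 22500 = 22515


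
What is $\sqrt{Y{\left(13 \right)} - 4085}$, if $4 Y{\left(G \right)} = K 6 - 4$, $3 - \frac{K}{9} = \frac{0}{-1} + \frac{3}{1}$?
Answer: $3 i \sqrt{454} \approx 63.922 i$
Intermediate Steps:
$K = 0$ ($K = 27 - 9 \left(\frac{0}{-1} + \frac{3}{1}\right) = 27 - 9 \left(0 \left(-1\right) + 3 \cdot 1\right) = 27 - 9 \left(0 + 3\right) = 27 - 27 = 0$)
$Y{\left(G \right)} = -1$ ($Y{\left(G \right)} = \frac{0 \cdot 6 - 4}{4} = \frac{0 - 4}{4} = \frac{1}{4} \left(-4\right) = -1$)
$\sqrt{Y{\left(13 \right)} - 4085} = \sqrt{-1 - 4085} = \sqrt{-4086} = 3 i \sqrt{454}$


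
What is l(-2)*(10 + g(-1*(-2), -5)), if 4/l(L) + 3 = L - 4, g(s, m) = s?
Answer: -16/3 ≈ -5.3333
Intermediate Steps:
l(L) = 4/(-7 + L) (l(L) = 4/(-3 + (L - 4)) = 4/(-3 + (-4 + L)) = 4/(-7 + L))
l(-2)*(10 + g(-1*(-2), -5)) = (4/(-7 - 2))*(10 - 1*(-2)) = (4/(-9))*(10 + 2) = (4*(-⅑))*12 = -4/9*12 = -16/3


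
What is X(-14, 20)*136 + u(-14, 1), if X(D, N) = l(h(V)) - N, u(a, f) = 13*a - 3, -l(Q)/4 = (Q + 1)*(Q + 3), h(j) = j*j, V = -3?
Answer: -68185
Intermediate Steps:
h(j) = j**2
l(Q) = -4*(1 + Q)*(3 + Q) (l(Q) = -4*(Q + 1)*(Q + 3) = -4*(1 + Q)*(3 + Q))
u(a, f) = -3 + 13*a
X(D, N) = -480 - N (X(D, N) = (-12 - 16*(-3)**2 - 4*((-3)**2)**2) - N = (-12 - 16*9 - 4*9**2) - N = (-12 - 144 - 4*81) - N = (-12 - 144 - 324) - N = -480 - N)
X(-14, 20)*136 + u(-14, 1) = (-480 - 1*20)*136 + (-3 + 13*(-14)) = (-480 - 20)*136 + (-3 - 182) = -500*136 - 185 = -68000 - 185 = -68185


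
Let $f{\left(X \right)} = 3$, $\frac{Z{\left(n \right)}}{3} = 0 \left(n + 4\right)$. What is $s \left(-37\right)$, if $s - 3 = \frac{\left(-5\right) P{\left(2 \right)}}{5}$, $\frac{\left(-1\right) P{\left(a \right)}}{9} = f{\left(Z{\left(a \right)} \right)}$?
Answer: $-1110$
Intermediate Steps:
$Z{\left(n \right)} = 0$ ($Z{\left(n \right)} = 3 \cdot 0 \left(n + 4\right) = 3 \cdot 0 \left(4 + n\right) = 3 \cdot 0 = 0$)
$P{\left(a \right)} = -27$ ($P{\left(a \right)} = \left(-9\right) 3 = -27$)
$s = 30$ ($s = 3 + \frac{\left(-5\right) \left(-27\right)}{5} = 3 + 135 \cdot \frac{1}{5} = 3 + 27 = 30$)
$s \left(-37\right) = 30 \left(-37\right) = -1110$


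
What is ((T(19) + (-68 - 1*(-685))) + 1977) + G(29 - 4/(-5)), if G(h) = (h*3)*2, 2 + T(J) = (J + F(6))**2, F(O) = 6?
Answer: 16979/5 ≈ 3395.8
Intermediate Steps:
T(J) = -2 + (6 + J)**2 (T(J) = -2 + (J + 6)**2 = -2 + (6 + J)**2)
G(h) = 6*h (G(h) = (3*h)*2 = 6*h)
((T(19) + (-68 - 1*(-685))) + 1977) + G(29 - 4/(-5)) = (((-2 + (6 + 19)**2) + (-68 - 1*(-685))) + 1977) + 6*(29 - 4/(-5)) = (((-2 + 25**2) + (-68 + 685)) + 1977) + 6*(29 - 4*(-1)/5) = (((-2 + 625) + 617) + 1977) + 6*(29 - 1*(-4/5)) = ((623 + 617) + 1977) + 6*(29 + 4/5) = (1240 + 1977) + 6*(149/5) = 3217 + 894/5 = 16979/5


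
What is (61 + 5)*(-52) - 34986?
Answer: -38418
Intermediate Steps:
(61 + 5)*(-52) - 34986 = 66*(-52) - 34986 = -3432 - 34986 = -38418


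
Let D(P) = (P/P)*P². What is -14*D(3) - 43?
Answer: -169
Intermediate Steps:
D(P) = P² (D(P) = 1*P² = P²)
-14*D(3) - 43 = -14*3² - 43 = -14*9 - 43 = -126 - 43 = -169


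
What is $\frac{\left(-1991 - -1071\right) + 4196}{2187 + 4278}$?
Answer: $\frac{1092}{2155} \approx 0.50673$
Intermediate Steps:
$\frac{\left(-1991 - -1071\right) + 4196}{2187 + 4278} = \frac{\left(-1991 + 1071\right) + 4196}{6465} = \left(-920 + 4196\right) \frac{1}{6465} = 3276 \cdot \frac{1}{6465} = \frac{1092}{2155}$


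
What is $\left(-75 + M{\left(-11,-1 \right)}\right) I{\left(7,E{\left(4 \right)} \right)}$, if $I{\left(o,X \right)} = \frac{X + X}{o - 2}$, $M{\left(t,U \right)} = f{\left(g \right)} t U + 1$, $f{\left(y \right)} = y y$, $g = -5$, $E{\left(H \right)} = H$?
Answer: $\frac{1608}{5} \approx 321.6$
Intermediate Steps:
$f{\left(y \right)} = y^{2}$
$M{\left(t,U \right)} = 1 + 25 U t$ ($M{\left(t,U \right)} = \left(-5\right)^{2} t U + 1 = 25 t U + 1 = 25 U t + 1 = 1 + 25 U t$)
$I{\left(o,X \right)} = \frac{2 X}{-2 + o}$
$\left(-75 + M{\left(-11,-1 \right)}\right) I{\left(7,E{\left(4 \right)} \right)} = \left(-75 + \left(1 + 25 \left(-1\right) \left(-11\right)\right)\right) 2 \cdot 4 \frac{1}{-2 + 7} = \left(-75 + \left(1 + 275\right)\right) 2 \cdot 4 \cdot \frac{1}{5} = \left(-75 + 276\right) 2 \cdot 4 \cdot \frac{1}{5} = 201 \cdot \frac{8}{5} = \frac{1608}{5}$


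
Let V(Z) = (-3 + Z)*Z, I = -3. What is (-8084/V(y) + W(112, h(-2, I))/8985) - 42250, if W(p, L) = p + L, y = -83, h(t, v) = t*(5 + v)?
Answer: -10502994792/248585 ≈ -42251.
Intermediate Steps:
W(p, L) = L + p
V(Z) = Z*(-3 + Z)
(-8084/V(y) + W(112, h(-2, I))/8985) - 42250 = (-8084*(-1/(83*(-3 - 83))) + (-2*(5 - 3) + 112)/8985) - 42250 = (-8084/((-83*(-86))) + (-2*2 + 112)*(1/8985)) - 42250 = (-8084/7138 + (-4 + 112)*(1/8985)) - 42250 = (-8084*1/7138 + 108*(1/8985)) - 42250 = (-94/83 + 36/2995) - 42250 = -278542/248585 - 42250 = -10502994792/248585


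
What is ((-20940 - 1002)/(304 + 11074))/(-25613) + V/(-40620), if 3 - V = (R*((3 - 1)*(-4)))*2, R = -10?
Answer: 23322482069/5918835941340 ≈ 0.0039404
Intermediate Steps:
V = -157 (V = 3 - (-10*(3 - 1)*(-4))*2 = 3 - (-20*(-4))*2 = 3 - (-10*(-8))*2 = 3 - 80*2 = 3 - 1*160 = 3 - 160 = -157)
((-20940 - 1002)/(304 + 11074))/(-25613) + V/(-40620) = ((-20940 - 1002)/(304 + 11074))/(-25613) - 157/(-40620) = -21942/11378*(-1/25613) - 157*(-1/40620) = -21942*1/11378*(-1/25613) + 157/40620 = -10971/5689*(-1/25613) + 157/40620 = 10971/145712357 + 157/40620 = 23322482069/5918835941340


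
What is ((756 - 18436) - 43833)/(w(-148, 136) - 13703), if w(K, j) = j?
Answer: 61513/13567 ≈ 4.5340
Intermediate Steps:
((756 - 18436) - 43833)/(w(-148, 136) - 13703) = ((756 - 18436) - 43833)/(136 - 13703) = (-17680 - 43833)/(-13567) = -61513*(-1/13567) = 61513/13567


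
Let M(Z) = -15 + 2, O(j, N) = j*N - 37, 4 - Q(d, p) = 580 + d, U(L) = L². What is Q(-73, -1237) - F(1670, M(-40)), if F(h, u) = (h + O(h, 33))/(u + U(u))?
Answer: -135211/156 ≈ -866.74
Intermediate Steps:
Q(d, p) = -576 - d (Q(d, p) = 4 - (580 + d) = 4 + (-580 - d) = -576 - d)
O(j, N) = -37 + N*j (O(j, N) = N*j - 37 = -37 + N*j)
M(Z) = -13
F(h, u) = (-37 + 34*h)/(u + u²) (F(h, u) = (h + (-37 + 33*h))/(u + u²) = (-37 + 34*h)/(u + u²))
Q(-73, -1237) - F(1670, M(-40)) = (-576 - 1*(-73)) - (-37 + 34*1670)/((-13)*(1 - 13)) = (-576 + 73) - (-1)*(-37 + 56780)/(13*(-12)) = -503 - (-1)*(-1)*56743/(13*12) = -503 - 1*56743/156 = -503 - 56743/156 = -135211/156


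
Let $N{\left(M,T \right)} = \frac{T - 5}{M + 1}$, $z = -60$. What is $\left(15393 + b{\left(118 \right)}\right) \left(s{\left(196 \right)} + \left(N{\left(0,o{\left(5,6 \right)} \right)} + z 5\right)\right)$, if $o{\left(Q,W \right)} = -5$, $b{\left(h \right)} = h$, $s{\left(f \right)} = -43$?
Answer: $-5475383$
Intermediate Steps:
$N{\left(M,T \right)} = \frac{-5 + T}{1 + M}$
$\left(15393 + b{\left(118 \right)}\right) \left(s{\left(196 \right)} + \left(N{\left(0,o{\left(5,6 \right)} \right)} + z 5\right)\right) = \left(15393 + 118\right) \left(-43 - \left(300 - \frac{-5 - 5}{1 + 0}\right)\right) = 15511 \left(-43 - \left(300 - 1^{-1} \left(-10\right)\right)\right) = 15511 \left(-43 + \left(1 \left(-10\right) - 300\right)\right) = 15511 \left(-43 - 310\right) = 15511 \left(-353\right) = -5475383$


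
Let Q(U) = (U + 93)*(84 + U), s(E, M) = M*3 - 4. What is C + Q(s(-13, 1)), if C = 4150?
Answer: 11786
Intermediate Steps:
s(E, M) = -4 + 3*M (s(E, M) = 3*M - 4 = -4 + 3*M)
Q(U) = (84 + U)*(93 + U) (Q(U) = (93 + U)*(84 + U) = (84 + U)*(93 + U))
C + Q(s(-13, 1)) = 4150 + (7812 + (-4 + 3*1)² + 177*(-4 + 3*1)) = 4150 + (7812 + (-4 + 3)² + 177*(-4 + 3)) = 4150 + (7812 + (-1)² + 177*(-1)) = 4150 + (7812 + 1 - 177) = 4150 + 7636 = 11786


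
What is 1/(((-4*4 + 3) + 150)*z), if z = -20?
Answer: -1/2740 ≈ -0.00036496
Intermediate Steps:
1/(((-4*4 + 3) + 150)*z) = 1/(((-4*4 + 3) + 150)*(-20)) = 1/(((-16 + 3) + 150)*(-20)) = 1/((-13 + 150)*(-20)) = 1/(137*(-20)) = 1/(-2740) = -1/2740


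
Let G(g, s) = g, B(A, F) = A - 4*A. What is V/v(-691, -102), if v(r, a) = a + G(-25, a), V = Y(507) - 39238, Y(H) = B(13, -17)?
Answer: 39277/127 ≈ 309.27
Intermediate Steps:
B(A, F) = -3*A
Y(H) = -39 (Y(H) = -3*13 = -39)
V = -39277 (V = -39 - 39238 = -39277)
v(r, a) = -25 + a (v(r, a) = a - 25 = -25 + a)
V/v(-691, -102) = -39277/(-25 - 102) = -39277/(-127) = -39277*(-1/127) = 39277/127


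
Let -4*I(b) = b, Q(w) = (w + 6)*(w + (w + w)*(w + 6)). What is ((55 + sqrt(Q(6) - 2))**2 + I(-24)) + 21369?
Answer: 26198 + 110*sqrt(1798) ≈ 30862.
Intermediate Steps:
Q(w) = (6 + w)*(w + 2*w*(6 + w)) (Q(w) = (6 + w)*(w + (2*w)*(6 + w)) = (6 + w)*(w + 2*w*(6 + w)))
I(b) = -b/4
((55 + sqrt(Q(6) - 2))**2 + I(-24)) + 21369 = ((55 + sqrt(6*(78 + 2*6**2 + 25*6) - 2))**2 - 1/4*(-24)) + 21369 = ((55 + sqrt(6*(78 + 2*36 + 150) - 2))**2 + 6) + 21369 = ((55 + sqrt(6*(78 + 72 + 150) - 2))**2 + 6) + 21369 = ((55 + sqrt(6*300 - 2))**2 + 6) + 21369 = ((55 + sqrt(1800 - 2))**2 + 6) + 21369 = ((55 + sqrt(1798))**2 + 6) + 21369 = (6 + (55 + sqrt(1798))**2) + 21369 = 21375 + (55 + sqrt(1798))**2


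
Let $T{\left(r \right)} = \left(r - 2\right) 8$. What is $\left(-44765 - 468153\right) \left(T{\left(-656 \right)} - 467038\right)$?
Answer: $242252197236$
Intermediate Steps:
$T{\left(r \right)} = -16 + 8 r$ ($T{\left(r \right)} = \left(-2 + r\right) 8 = -16 + 8 r$)
$\left(-44765 - 468153\right) \left(T{\left(-656 \right)} - 467038\right) = \left(-44765 - 468153\right) \left(\left(-16 + 8 \left(-656\right)\right) - 467038\right) = - 512918 \left(\left(-16 - 5248\right) - 467038\right) = - 512918 \left(-5264 - 467038\right) = \left(-512918\right) \left(-472302\right) = 242252197236$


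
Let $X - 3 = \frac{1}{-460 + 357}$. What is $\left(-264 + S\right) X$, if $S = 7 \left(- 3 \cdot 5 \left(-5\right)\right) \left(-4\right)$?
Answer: $- \frac{728112}{103} \approx -7069.0$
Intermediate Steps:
$X = \frac{308}{103}$ ($X = 3 + \frac{1}{-460 + 357} = 3 + \frac{1}{-103} = 3 - \frac{1}{103} = \frac{308}{103} \approx 2.9903$)
$S = -2100$ ($S = 7 \left(\left(-3\right) \left(-25\right)\right) \left(-4\right) = 7 \cdot 75 \left(-4\right) = 525 \left(-4\right) = -2100$)
$\left(-264 + S\right) X = \left(-264 - 2100\right) \frac{308}{103} = \left(-2364\right) \frac{308}{103} = - \frac{728112}{103}$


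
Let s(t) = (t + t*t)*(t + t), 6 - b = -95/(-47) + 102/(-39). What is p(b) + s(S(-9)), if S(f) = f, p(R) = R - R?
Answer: -1296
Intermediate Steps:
b = 4029/611 (b = 6 - (-95/(-47) + 102/(-39)) = 6 - (-95*(-1/47) + 102*(-1/39)) = 6 - (95/47 - 34/13) = 6 - 1*(-363/611) = 6 + 363/611 = 4029/611 ≈ 6.5941)
p(R) = 0
s(t) = 2*t*(t + t²) (s(t) = (t + t²)*(2*t) = 2*t*(t + t²))
p(b) + s(S(-9)) = 0 + 2*(-9)²*(1 - 9) = 0 + 2*81*(-8) = 0 - 1296 = -1296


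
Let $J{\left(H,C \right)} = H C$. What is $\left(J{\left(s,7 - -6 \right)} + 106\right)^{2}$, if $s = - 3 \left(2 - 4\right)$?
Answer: $33856$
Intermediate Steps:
$s = 6$ ($s = \left(-3\right) \left(-2\right) = 6$)
$J{\left(H,C \right)} = C H$
$\left(J{\left(s,7 - -6 \right)} + 106\right)^{2} = \left(\left(7 - -6\right) 6 + 106\right)^{2} = \left(\left(7 + 6\right) 6 + 106\right)^{2} = \left(13 \cdot 6 + 106\right)^{2} = \left(78 + 106\right)^{2} = 184^{2} = 33856$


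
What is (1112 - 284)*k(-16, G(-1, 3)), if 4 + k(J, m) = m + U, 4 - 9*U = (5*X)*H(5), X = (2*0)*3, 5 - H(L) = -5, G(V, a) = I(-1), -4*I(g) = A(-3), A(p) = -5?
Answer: -1909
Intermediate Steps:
I(g) = 5/4 (I(g) = -1/4*(-5) = 5/4)
G(V, a) = 5/4
H(L) = 10 (H(L) = 5 - 1*(-5) = 5 + 5 = 10)
X = 0 (X = 0*3 = 0)
U = 4/9 (U = 4/9 - 5*0*10/9 = 4/9 - 0*10 = 4/9 - 1/9*0 = 4/9 + 0 = 4/9 ≈ 0.44444)
k(J, m) = -32/9 + m (k(J, m) = -4 + (m + 4/9) = -4 + (4/9 + m) = -32/9 + m)
(1112 - 284)*k(-16, G(-1, 3)) = (1112 - 284)*(-32/9 + 5/4) = 828*(-83/36) = -1909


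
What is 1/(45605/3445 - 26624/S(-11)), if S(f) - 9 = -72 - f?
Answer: 689/361889 ≈ 0.0019039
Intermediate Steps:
S(f) = -63 - f (S(f) = 9 + (-72 - f) = -63 - f)
1/(45605/3445 - 26624/S(-11)) = 1/(45605/3445 - 26624/(-63 - 1*(-11))) = 1/(45605*(1/3445) - 26624/(-63 + 11)) = 1/(9121/689 - 26624/(-52)) = 1/(9121/689 - 26624*(-1/52)) = 1/(9121/689 + 512) = 1/(361889/689) = 689/361889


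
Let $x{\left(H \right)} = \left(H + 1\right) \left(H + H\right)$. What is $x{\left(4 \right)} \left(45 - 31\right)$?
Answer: $560$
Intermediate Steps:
$x{\left(H \right)} = 2 H \left(1 + H\right)$ ($x{\left(H \right)} = \left(1 + H\right) 2 H = 2 H \left(1 + H\right)$)
$x{\left(4 \right)} \left(45 - 31\right) = 2 \cdot 4 \left(1 + 4\right) \left(45 - 31\right) = 2 \cdot 4 \cdot 5 \cdot 14 = 40 \cdot 14 = 560$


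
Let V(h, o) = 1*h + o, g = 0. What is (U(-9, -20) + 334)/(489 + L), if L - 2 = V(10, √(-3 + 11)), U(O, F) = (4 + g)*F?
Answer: 127254/250993 - 508*√2/250993 ≈ 0.50414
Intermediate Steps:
V(h, o) = h + o
U(O, F) = 4*F (U(O, F) = (4 + 0)*F = 4*F)
L = 12 + 2*√2 (L = 2 + (10 + √(-3 + 11)) = 2 + (10 + √8) = 2 + (10 + 2*√2) = 12 + 2*√2 ≈ 14.828)
(U(-9, -20) + 334)/(489 + L) = (4*(-20) + 334)/(489 + (12 + 2*√2)) = (-80 + 334)/(501 + 2*√2) = 254/(501 + 2*√2)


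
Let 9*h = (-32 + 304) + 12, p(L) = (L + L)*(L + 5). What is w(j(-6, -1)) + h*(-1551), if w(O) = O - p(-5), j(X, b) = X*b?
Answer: -146810/3 ≈ -48937.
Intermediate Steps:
p(L) = 2*L*(5 + L) (p(L) = (2*L)*(5 + L) = 2*L*(5 + L))
w(O) = O (w(O) = O - 2*(-5)*(5 - 5) = O - 2*(-5)*0 = O - 1*0 = O + 0 = O)
h = 284/9 (h = ((-32 + 304) + 12)/9 = (272 + 12)/9 = (⅑)*284 = 284/9 ≈ 31.556)
w(j(-6, -1)) + h*(-1551) = -6*(-1) + (284/9)*(-1551) = 6 - 146828/3 = -146810/3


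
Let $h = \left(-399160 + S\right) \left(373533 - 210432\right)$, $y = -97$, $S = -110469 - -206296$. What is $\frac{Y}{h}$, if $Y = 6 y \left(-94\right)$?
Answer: $- \frac{18236}{16491305211} \approx -1.1058 \cdot 10^{-6}$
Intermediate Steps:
$S = 95827$ ($S = -110469 + 206296 = 95827$)
$h = -49473915633$ ($h = \left(-399160 + 95827\right) \left(373533 - 210432\right) = \left(-303333\right) 163101 = -49473915633$)
$Y = 54708$ ($Y = 6 \left(-97\right) \left(-94\right) = \left(-582\right) \left(-94\right) = 54708$)
$\frac{Y}{h} = \frac{54708}{-49473915633} = 54708 \left(- \frac{1}{49473915633}\right) = - \frac{18236}{16491305211}$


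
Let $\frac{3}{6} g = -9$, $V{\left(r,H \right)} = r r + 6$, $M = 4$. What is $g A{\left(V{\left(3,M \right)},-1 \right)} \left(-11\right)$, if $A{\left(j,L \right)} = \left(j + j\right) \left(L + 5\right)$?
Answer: $23760$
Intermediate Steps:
$V{\left(r,H \right)} = 6 + r^{2}$ ($V{\left(r,H \right)} = r^{2} + 6 = 6 + r^{2}$)
$A{\left(j,L \right)} = 2 j \left(5 + L\right)$
$g = -18$ ($g = 2 \left(-9\right) = -18$)
$g A{\left(V{\left(3,M \right)},-1 \right)} \left(-11\right) = - 18 \cdot 2 \left(6 + 3^{2}\right) \left(5 - 1\right) \left(-11\right) = - 18 \cdot 2 \left(6 + 9\right) 4 \left(-11\right) = - 18 \cdot 2 \cdot 15 \cdot 4 \left(-11\right) = \left(-18\right) 120 \left(-11\right) = \left(-2160\right) \left(-11\right) = 23760$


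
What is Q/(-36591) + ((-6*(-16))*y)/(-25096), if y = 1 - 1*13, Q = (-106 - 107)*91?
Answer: 22024525/38261989 ≈ 0.57562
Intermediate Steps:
Q = -19383 (Q = -213*91 = -19383)
y = -12 (y = 1 - 13 = -12)
Q/(-36591) + ((-6*(-16))*y)/(-25096) = -19383/(-36591) + (-6*(-16)*(-12))/(-25096) = -19383*(-1/36591) + (96*(-12))*(-1/25096) = 6461/12197 - 1152*(-1/25096) = 6461/12197 + 144/3137 = 22024525/38261989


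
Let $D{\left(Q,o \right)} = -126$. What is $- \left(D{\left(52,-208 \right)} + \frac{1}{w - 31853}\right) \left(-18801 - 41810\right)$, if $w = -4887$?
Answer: $- \frac{280582926251}{36740} \approx -7.637 \cdot 10^{6}$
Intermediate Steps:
$- \left(D{\left(52,-208 \right)} + \frac{1}{w - 31853}\right) \left(-18801 - 41810\right) = - \left(-126 + \frac{1}{-4887 - 31853}\right) \left(-18801 - 41810\right) = - \left(-126 + \frac{1}{-36740}\right) \left(-60611\right) = - \left(-126 - \frac{1}{36740}\right) \left(-60611\right) = - \frac{\left(-4629241\right) \left(-60611\right)}{36740} = \left(-1\right) \frac{280582926251}{36740} = - \frac{280582926251}{36740}$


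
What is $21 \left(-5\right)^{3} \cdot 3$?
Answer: $-7875$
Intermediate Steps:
$21 \left(-5\right)^{3} \cdot 3 = 21 \left(-125\right) 3 = \left(-2625\right) 3 = -7875$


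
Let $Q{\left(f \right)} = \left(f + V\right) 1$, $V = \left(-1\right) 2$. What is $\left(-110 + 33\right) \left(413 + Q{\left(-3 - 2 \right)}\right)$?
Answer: $-31262$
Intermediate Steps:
$V = -2$
$Q{\left(f \right)} = -2 + f$ ($Q{\left(f \right)} = \left(f - 2\right) 1 = \left(-2 + f\right) 1 = -2 + f$)
$\left(-110 + 33\right) \left(413 + Q{\left(-3 - 2 \right)}\right) = \left(-110 + 33\right) \left(413 - 7\right) = - 77 \left(413 - 7\right) = \left(-77\right) 406 = -31262$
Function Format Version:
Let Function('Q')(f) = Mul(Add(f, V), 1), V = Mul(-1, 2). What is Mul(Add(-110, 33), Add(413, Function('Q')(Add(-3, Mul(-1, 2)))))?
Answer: -31262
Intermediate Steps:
V = -2
Function('Q')(f) = Add(-2, f) (Function('Q')(f) = Mul(Add(f, -2), 1) = Mul(Add(-2, f), 1) = Add(-2, f))
Mul(Add(-110, 33), Add(413, Function('Q')(Add(-3, Mul(-1, 2))))) = Mul(Add(-110, 33), Add(413, Add(-2, Add(-3, Mul(-1, 2))))) = Mul(-77, Add(413, Add(-2, Add(-3, -2)))) = Mul(-77, Add(413, Add(-2, -5))) = Mul(-77, Add(413, -7)) = Mul(-77, 406) = -31262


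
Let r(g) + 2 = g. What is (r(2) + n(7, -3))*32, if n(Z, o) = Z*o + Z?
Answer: -448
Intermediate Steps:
r(g) = -2 + g
n(Z, o) = Z + Z*o
(r(2) + n(7, -3))*32 = ((-2 + 2) + 7*(1 - 3))*32 = (0 + 7*(-2))*32 = (0 - 14)*32 = -14*32 = -448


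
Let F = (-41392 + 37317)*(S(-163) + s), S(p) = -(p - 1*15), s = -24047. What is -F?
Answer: -97266175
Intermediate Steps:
S(p) = 15 - p (S(p) = -(p - 15) = -(-15 + p) = 15 - p)
F = 97266175 (F = (-41392 + 37317)*((15 - 1*(-163)) - 24047) = -4075*((15 + 163) - 24047) = -4075*(178 - 24047) = -4075*(-23869) = 97266175)
-F = -1*97266175 = -97266175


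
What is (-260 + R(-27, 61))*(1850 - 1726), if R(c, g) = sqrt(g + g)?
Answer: -32240 + 124*sqrt(122) ≈ -30870.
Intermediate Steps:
R(c, g) = sqrt(2)*sqrt(g) (R(c, g) = sqrt(2*g) = sqrt(2)*sqrt(g))
(-260 + R(-27, 61))*(1850 - 1726) = (-260 + sqrt(2)*sqrt(61))*(1850 - 1726) = (-260 + sqrt(122))*124 = -32240 + 124*sqrt(122)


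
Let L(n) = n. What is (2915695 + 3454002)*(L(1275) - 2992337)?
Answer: -19052158648214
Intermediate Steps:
(2915695 + 3454002)*(L(1275) - 2992337) = (2915695 + 3454002)*(1275 - 2992337) = 6369697*(-2991062) = -19052158648214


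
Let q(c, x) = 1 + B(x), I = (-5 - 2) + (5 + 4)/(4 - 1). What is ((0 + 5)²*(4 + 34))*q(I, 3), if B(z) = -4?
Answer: -2850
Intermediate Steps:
I = -4 (I = -7 + 9/3 = -7 + 9*(⅓) = -7 + 3 = -4)
q(c, x) = -3 (q(c, x) = 1 - 4 = -3)
((0 + 5)²*(4 + 34))*q(I, 3) = ((0 + 5)²*(4 + 34))*(-3) = (5²*38)*(-3) = (25*38)*(-3) = 950*(-3) = -2850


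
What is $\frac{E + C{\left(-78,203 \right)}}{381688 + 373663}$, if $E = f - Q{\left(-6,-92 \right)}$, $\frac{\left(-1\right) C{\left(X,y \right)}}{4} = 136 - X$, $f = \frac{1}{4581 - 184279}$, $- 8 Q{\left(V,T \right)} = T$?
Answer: $- \frac{77944008}{67867531999} \approx -0.0011485$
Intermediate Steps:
$Q{\left(V,T \right)} = - \frac{T}{8}$
$f = - \frac{1}{179698}$ ($f = \frac{1}{-179698} = - \frac{1}{179698} \approx -5.5649 \cdot 10^{-6}$)
$C{\left(X,y \right)} = -544 + 4 X$ ($C{\left(X,y \right)} = - 4 \left(136 - X\right) = -544 + 4 X$)
$E = - \frac{1033264}{89849}$ ($E = - \frac{1}{179698} - \left(- \frac{1}{8}\right) \left(-92\right) = - \frac{1}{179698} - \frac{23}{2} = - \frac{1033264}{89849} \approx -11.5$)
$\frac{E + C{\left(-78,203 \right)}}{381688 + 373663} = \frac{- \frac{1033264}{89849} + \left(-544 + 4 \left(-78\right)\right)}{381688 + 373663} = \frac{- \frac{1033264}{89849} - 856}{755351} = \left(- \frac{1033264}{89849} - 856\right) \frac{1}{755351} = \left(- \frac{77944008}{89849}\right) \frac{1}{755351} = - \frac{77944008}{67867531999}$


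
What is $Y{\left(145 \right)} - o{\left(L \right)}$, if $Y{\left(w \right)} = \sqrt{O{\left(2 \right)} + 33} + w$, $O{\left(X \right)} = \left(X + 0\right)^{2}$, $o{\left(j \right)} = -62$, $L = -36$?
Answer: $207 + \sqrt{37} \approx 213.08$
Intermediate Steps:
$O{\left(X \right)} = X^{2}$
$Y{\left(w \right)} = w + \sqrt{37}$ ($Y{\left(w \right)} = \sqrt{2^{2} + 33} + w = \sqrt{4 + 33} + w = \sqrt{37} + w = w + \sqrt{37}$)
$Y{\left(145 \right)} - o{\left(L \right)} = \left(145 + \sqrt{37}\right) - -62 = \left(145 + \sqrt{37}\right) + 62 = 207 + \sqrt{37}$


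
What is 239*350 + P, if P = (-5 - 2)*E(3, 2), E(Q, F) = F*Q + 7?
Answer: 83559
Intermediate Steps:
E(Q, F) = 7 + F*Q
P = -91 (P = (-5 - 2)*(7 + 2*3) = -7*(7 + 6) = -7*13 = -91)
239*350 + P = 239*350 - 91 = 83650 - 91 = 83559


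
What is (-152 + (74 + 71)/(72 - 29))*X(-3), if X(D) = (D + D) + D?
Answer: 57519/43 ≈ 1337.7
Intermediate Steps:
X(D) = 3*D (X(D) = 2*D + D = 3*D)
(-152 + (74 + 71)/(72 - 29))*X(-3) = (-152 + (74 + 71)/(72 - 29))*(3*(-3)) = (-152 + 145/43)*(-9) = -6391/43*(-9) = 57519/43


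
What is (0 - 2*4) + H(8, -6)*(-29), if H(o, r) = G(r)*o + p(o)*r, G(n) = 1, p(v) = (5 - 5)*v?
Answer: -240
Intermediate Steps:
p(v) = 0 (p(v) = 0*v = 0)
H(o, r) = o (H(o, r) = 1*o + 0*r = o + 0 = o)
(0 - 2*4) + H(8, -6)*(-29) = (0 - 2*4) + 8*(-29) = (0 - 8) - 232 = -8 - 232 = -240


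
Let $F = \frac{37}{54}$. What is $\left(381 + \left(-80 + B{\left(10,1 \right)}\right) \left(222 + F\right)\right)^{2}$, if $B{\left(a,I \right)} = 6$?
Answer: $\frac{188910191044}{729} \approx 2.5914 \cdot 10^{8}$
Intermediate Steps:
$F = \frac{37}{54}$ ($F = 37 \cdot \frac{1}{54} = \frac{37}{54} \approx 0.68519$)
$\left(381 + \left(-80 + B{\left(10,1 \right)}\right) \left(222 + F\right)\right)^{2} = \left(381 + \left(-80 + 6\right) \left(222 + \frac{37}{54}\right)\right)^{2} = \left(381 - \frac{444925}{27}\right)^{2} = \left(- \frac{434638}{27}\right)^{2} = \frac{188910191044}{729}$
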